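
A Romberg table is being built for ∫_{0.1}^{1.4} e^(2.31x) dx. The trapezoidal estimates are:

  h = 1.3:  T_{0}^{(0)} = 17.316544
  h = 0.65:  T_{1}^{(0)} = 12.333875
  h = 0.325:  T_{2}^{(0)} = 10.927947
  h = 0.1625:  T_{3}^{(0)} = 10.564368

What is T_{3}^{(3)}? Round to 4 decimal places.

T_{1}^{(1)} = (4·12.333875 − 17.316544) / 3 = 10.672985
T_{2}^{(1)} = (4·10.927947 − 12.333875) / 3 = 10.459304
T_{3}^{(1)} = (4·10.564368 − 10.927947) / 3 = 10.443175
T_{2}^{(2)} = (16·10.459304 − 10.672985) / 15 = 10.445059
T_{3}^{(2)} = 10.443175 + (10.443175 − 10.459304)/15 = 10.442100
T_{3}^{(3)} = 10.442100 + (10.442100 − 10.445059)/63 = 10.442053

10.4421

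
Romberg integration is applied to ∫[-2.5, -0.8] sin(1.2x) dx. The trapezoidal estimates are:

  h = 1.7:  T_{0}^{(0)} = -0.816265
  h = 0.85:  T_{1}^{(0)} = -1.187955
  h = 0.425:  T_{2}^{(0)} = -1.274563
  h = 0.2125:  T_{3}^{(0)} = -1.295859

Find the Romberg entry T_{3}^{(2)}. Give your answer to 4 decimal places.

T_{2}^{(1)} = -1.274563 + (-1.274563 − (-1.187955))/3 = -1.303432
T_{3}^{(1)} = (4·(-1.295859) − (-1.274563)) / 3 = -1.302958
T_{3}^{(2)} = -1.302958 + (-1.302958 − (-1.303432))/15 = -1.302926

-1.3029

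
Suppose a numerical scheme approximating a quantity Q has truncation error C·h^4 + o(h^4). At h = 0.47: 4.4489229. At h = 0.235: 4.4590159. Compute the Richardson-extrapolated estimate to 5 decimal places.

The leading error scales as h^4; refining by a factor of 2 reduces it by 2^4 = 16.
Extrapolated value = (16·A(h/2) − A(h)) / (16 − 1)
= (16·4.4590159 − 4.4489229) / 15
= 66.8953315 / 15 = 4.4596888

4.45969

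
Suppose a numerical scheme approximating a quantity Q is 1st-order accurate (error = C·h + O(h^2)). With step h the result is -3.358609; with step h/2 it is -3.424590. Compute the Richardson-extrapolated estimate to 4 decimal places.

-3.4906

The leading error scales as h; refining by a factor of 2 reduces it by 2^1 = 2.
Extrapolated value = (2·A(h/2) − A(h)) / (2 − 1)
= (2·(-3.424590) − (-3.358609)) / 1
= -3.490571 / 1 = -3.490571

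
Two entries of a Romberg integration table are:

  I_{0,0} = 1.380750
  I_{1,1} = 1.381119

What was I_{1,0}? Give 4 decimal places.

1.3810

From I_{1,1} = (4·I_{1,0} − I_{0,0})/3, solve for I_{1,0}:
4·I_{1,0} = 3·1.381119 + 1.380750 = 5.524107
I_{1,0} = 1.381027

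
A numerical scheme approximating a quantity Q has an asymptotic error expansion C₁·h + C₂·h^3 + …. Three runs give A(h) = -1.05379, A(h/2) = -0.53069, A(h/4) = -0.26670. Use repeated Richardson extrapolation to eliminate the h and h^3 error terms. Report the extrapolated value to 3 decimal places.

First eliminate the h term (factor 2^1 = 2):
  B₁ = (2·(-0.53069) − (-1.05379))/1 = -0.00759
  B₂ = (2·(-0.26670) − (-0.53069))/1 = -0.00271
Then eliminate the h^3 term (factor 2^3 = 8):
  (8·(-0.00271) − (-0.00759))/7 = -0.00201

-0.002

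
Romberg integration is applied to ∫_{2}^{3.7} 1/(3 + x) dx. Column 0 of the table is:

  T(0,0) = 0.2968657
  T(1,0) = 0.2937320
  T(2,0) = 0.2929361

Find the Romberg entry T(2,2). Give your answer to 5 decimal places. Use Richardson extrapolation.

Richardson extrapolation on the trapezoidal column (denominator 4−1=3):
T(1,1) = (4·0.2937320 − 0.2968657) / 3 = 0.2926874
T(2,1) = (4·0.2929361 − 0.2937320) / 3 = 0.2926708
T(2,2) = 0.2926708 + (0.2926708 − 0.2926874)/15 = 0.2926697

0.29267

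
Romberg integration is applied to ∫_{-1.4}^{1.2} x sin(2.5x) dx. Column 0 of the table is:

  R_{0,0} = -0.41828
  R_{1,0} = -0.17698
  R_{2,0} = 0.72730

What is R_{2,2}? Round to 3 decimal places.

Richardson extrapolation on the trapezoidal column (denominator 4−1=3):
R_{1,1} = (4·(-0.17698) − (-0.41828)) / 3 = -0.09655
R_{2,1} = 0.72730 + (0.72730 − (-0.17698))/3 = 1.02873
R_{2,2} = (16·1.02873 − (-0.09655)) / 15 = 1.10375
(Column j=1 coincides with Simpson's rule on the same nodes.)

1.104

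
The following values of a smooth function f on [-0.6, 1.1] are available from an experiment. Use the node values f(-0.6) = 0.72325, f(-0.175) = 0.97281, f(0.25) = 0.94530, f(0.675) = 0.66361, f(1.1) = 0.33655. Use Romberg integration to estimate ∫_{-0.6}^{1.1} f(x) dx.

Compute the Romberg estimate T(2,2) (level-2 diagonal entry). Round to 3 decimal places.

1.344

T(0,0) (trapezoid, 1 panel, h=1.7000): 0.90083
T(1,0) (trapezoid, 2 panels, h=0.8500): 1.25392
T(2,0) (trapezoid, 4 panels, h=0.4250): 1.32244
T(1,1) = 1.25392 + (1.25392 − 0.90083)/3 = 1.37162
T(2,1) = 1.32244 + (1.32244 − 1.25392)/3 = 1.34528
T(2,2) = 1.34528 + (1.34528 − 1.37162)/15 = 1.34352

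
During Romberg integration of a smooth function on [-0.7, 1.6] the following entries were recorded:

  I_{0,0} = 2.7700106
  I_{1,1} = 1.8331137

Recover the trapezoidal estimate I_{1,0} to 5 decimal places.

2.06734

From I_{1,1} = (4·I_{1,0} − I_{0,0})/3, solve for I_{1,0}:
4·I_{1,0} = 3·1.8331137 + 2.7700106 = 8.2693517
I_{1,0} = 2.0673379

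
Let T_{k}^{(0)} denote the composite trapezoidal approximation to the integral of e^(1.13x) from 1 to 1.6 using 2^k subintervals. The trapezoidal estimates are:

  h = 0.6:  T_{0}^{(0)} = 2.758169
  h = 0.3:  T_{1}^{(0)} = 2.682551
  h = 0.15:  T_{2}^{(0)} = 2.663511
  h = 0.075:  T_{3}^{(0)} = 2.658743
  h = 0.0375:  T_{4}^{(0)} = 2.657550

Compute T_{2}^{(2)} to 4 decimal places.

2.6572

T_{1}^{(1)} = (4·2.682551 − 2.758169) / 3 = 2.657345
T_{2}^{(1)} = 2.663511 + (2.663511 − 2.682551)/3 = 2.657164
T_{2}^{(2)} = 2.657164 + (2.657164 − 2.657345)/15 = 2.657152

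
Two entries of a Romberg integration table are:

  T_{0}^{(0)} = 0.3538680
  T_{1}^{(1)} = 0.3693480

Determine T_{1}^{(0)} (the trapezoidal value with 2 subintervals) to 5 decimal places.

0.36548

From T_{1}^{(1)} = (4·T_{1}^{(0)} − T_{0}^{(0)})/3, solve for T_{1}^{(0)}:
4·T_{1}^{(0)} = 3·0.3693480 + 0.3538680 = 1.4619120
T_{1}^{(0)} = 0.3654780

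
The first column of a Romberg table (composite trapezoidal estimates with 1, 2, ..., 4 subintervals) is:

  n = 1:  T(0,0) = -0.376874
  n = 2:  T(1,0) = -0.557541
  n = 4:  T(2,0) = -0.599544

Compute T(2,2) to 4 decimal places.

T(1,1) = -0.557541 + (-0.557541 − (-0.376874))/3 = -0.617763
T(2,1) = (4·(-0.599544) − (-0.557541)) / 3 = -0.613545
T(2,2) = -0.613545 + (-0.613545 − (-0.617763))/15 = -0.613264
(Column j=1 coincides with Simpson's rule on the same nodes.)

-0.6133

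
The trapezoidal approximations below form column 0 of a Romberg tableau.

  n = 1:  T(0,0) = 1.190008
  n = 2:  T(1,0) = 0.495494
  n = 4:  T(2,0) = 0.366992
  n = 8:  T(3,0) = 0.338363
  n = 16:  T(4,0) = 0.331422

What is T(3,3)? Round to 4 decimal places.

Richardson extrapolation on the trapezoidal column (denominator 4−1=3):
T(1,1) = (4·0.495494 − 1.190008) / 3 = 0.263989
T(2,1) = 0.366992 + (0.366992 − 0.495494)/3 = 0.324158
T(3,1) = 0.338363 + (0.338363 − 0.366992)/3 = 0.328820
T(2,2) = (16·0.324158 − 0.263989) / 15 = 0.328169
T(3,2) = 0.328820 + (0.328820 − 0.324158)/15 = 0.329131
T(3,3) = 0.329131 + (0.329131 − 0.328169)/63 = 0.329146

0.3291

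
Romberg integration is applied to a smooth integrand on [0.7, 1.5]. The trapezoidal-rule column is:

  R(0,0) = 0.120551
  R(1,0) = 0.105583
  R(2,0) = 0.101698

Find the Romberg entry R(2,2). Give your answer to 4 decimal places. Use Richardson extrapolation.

0.1004

R(1,1) = 0.105583 + (0.105583 − 0.120551)/3 = 0.100594
R(2,1) = (4·0.101698 − 0.105583) / 3 = 0.100403
R(2,2) = 0.100403 + (0.100403 − 0.100594)/15 = 0.100390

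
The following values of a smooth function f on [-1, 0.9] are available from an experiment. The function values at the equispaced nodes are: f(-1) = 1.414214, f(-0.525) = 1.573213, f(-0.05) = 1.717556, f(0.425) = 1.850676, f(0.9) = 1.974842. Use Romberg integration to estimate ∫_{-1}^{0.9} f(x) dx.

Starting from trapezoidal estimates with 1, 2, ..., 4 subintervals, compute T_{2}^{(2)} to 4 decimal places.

3.2490

T_{0}^{(0)} (trapezoid, 1 panel, h=1.9000): 3.219603
T_{1}^{(0)} (trapezoid, 2 panels, h=0.9500): 3.241480
T_{2}^{(0)} (trapezoid, 4 panels, h=0.4750): 3.247087
T_{1}^{(1)} = 3.241480 + (3.241480 − 3.219603)/3 = 3.248772
T_{2}^{(1)} = 3.247087 + (3.247087 − 3.241480)/3 = 3.248956
T_{2}^{(2)} = 3.248956 + (3.248956 − 3.248772)/15 = 3.248968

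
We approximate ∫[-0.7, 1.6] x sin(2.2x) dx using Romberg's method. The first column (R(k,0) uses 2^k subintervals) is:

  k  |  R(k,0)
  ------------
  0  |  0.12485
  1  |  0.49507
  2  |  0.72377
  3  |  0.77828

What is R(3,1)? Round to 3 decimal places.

0.796

Richardson extrapolation on the trapezoidal column (denominator 4−1=3):
R(3,1) = 0.77828 + (0.77828 − 0.72377)/3 = 0.79645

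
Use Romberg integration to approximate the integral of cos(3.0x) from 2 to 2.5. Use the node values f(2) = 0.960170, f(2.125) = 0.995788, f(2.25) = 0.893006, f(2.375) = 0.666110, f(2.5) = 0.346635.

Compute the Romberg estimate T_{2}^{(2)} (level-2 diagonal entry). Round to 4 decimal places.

T_{0}^{(0)} (trapezoid, 1 panel, h=0.5000): 0.326701
T_{1}^{(0)} (trapezoid, 2 panels, h=0.2500): 0.386602
T_{2}^{(0)} (trapezoid, 4 panels, h=0.1250): 0.401038
T_{1}^{(1)} = 0.386602 + (0.386602 − 0.326701)/3 = 0.406569
T_{2}^{(1)} = 0.401038 + (0.401038 − 0.386602)/3 = 0.405850
T_{2}^{(2)} = 0.405850 + (0.405850 − 0.406569)/15 = 0.405802

0.4058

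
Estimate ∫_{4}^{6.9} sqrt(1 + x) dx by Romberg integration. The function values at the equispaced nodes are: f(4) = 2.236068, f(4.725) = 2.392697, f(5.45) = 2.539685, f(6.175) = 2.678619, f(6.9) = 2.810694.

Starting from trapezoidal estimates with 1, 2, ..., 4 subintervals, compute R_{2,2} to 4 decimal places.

7.3494

R_{0,0} (trapezoid, 1 panel, h=2.9000): 7.317805
R_{1,0} (trapezoid, 2 panels, h=1.4500): 7.341446
R_{2,0} (trapezoid, 4 panels, h=0.7250): 7.347427
R_{1,1} = 7.341446 + (7.341446 − 7.317805)/3 = 7.349326
R_{2,1} = 7.347427 + (7.347427 − 7.341446)/3 = 7.349421
R_{2,2} = 7.349421 + (7.349421 − 7.349326)/15 = 7.349427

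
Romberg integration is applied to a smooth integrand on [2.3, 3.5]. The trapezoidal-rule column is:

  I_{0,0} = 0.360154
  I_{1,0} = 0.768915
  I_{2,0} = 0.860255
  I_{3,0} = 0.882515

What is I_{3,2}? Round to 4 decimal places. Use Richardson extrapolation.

Richardson extrapolation on the trapezoidal column (denominator 4−1=3):
I_{2,1} = (4·0.860255 − 0.768915) / 3 = 0.890702
I_{3,1} = (4·0.882515 − 0.860255) / 3 = 0.889935
I_{3,2} = 0.889935 + (0.889935 − 0.890702)/15 = 0.889884

0.8899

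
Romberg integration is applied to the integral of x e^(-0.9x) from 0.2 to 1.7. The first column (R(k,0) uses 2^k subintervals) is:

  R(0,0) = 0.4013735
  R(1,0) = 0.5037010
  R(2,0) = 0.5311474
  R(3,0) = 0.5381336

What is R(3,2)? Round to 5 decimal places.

0.54047

Richardson extrapolation on the trapezoidal column (denominator 4−1=3):
R(2,1) = (4·0.5311474 − 0.5037010) / 3 = 0.5402962
R(3,1) = (4·0.5381336 − 0.5311474) / 3 = 0.5404623
R(3,2) = (16·0.5404623 − 0.5402962) / 15 = 0.5404734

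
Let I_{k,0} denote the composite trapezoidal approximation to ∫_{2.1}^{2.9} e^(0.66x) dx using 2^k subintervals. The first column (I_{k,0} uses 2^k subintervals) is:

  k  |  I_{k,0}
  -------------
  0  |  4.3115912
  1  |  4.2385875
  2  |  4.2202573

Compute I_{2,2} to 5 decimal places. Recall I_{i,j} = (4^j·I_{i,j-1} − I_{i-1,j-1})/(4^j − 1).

Richardson extrapolation on the trapezoidal column (denominator 4−1=3):
I_{1,1} = 4.2385875 + (4.2385875 − 4.3115912)/3 = 4.2142529
I_{2,1} = 4.2202573 + (4.2202573 − 4.2385875)/3 = 4.2141472
I_{2,2} = (16·4.2141472 − 4.2142529) / 15 = 4.2141402

4.21414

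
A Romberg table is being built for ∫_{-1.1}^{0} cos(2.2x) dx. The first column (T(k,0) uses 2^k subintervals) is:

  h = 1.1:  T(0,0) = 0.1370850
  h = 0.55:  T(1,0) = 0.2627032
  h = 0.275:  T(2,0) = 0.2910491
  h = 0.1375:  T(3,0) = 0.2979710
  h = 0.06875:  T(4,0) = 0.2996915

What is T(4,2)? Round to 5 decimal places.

0.30026

Richardson extrapolation on the trapezoidal column (denominator 4−1=3):
T(3,1) = 0.2979710 + (0.2979710 − 0.2910491)/3 = 0.3002783
T(4,1) = 0.2996915 + (0.2996915 − 0.2979710)/3 = 0.3002650
T(4,2) = 0.3002650 + (0.3002650 − 0.3002783)/15 = 0.3002641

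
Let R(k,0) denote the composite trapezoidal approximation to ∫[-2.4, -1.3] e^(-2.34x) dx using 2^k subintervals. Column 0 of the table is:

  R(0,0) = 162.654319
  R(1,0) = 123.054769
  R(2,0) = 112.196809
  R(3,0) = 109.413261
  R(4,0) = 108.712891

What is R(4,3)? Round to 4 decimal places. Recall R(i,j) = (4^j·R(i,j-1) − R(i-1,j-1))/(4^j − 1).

R(2,1) = (4·112.196809 − 123.054769) / 3 = 108.577489
R(3,1) = (4·109.413261 − 112.196809) / 3 = 108.485412
R(4,1) = (4·108.712891 − 109.413261) / 3 = 108.479434
R(3,2) = 108.485412 + (108.485412 − 108.577489)/15 = 108.479274
R(4,2) = 108.479434 + (108.479434 − 108.485412)/15 = 108.479035
R(4,3) = 108.479035 + (108.479035 − 108.479274)/63 = 108.479031

108.4790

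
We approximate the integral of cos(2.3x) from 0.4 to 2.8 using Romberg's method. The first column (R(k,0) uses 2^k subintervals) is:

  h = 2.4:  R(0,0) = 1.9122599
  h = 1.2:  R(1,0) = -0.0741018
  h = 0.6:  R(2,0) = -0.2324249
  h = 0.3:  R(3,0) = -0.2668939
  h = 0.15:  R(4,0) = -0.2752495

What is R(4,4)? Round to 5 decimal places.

-0.27801

R(1,1) = (4·(-0.0741018) − 1.9122599) / 3 = -0.7362224
R(2,1) = (4·(-0.2324249) − (-0.0741018)) / 3 = -0.2851993
R(3,1) = (4·(-0.2668939) − (-0.2324249)) / 3 = -0.2783836
R(4,1) = (4·(-0.2752495) − (-0.2668939)) / 3 = -0.2780347
R(2,2) = -0.2851993 + (-0.2851993 − (-0.7362224))/15 = -0.2551311
R(3,2) = (16·(-0.2783836) − (-0.2851993)) / 15 = -0.2779292
R(4,2) = (16·(-0.2780347) − (-0.2783836)) / 15 = -0.2780114
R(3,3) = -0.2779292 + (-0.2779292 − (-0.2551311))/63 = -0.2782911
R(4,3) = -0.2780114 + (-0.2780114 − (-0.2779292))/63 = -0.2780127
R(4,4) = -0.2780127 + (-0.2780127 − (-0.2782911))/255 = -0.2780116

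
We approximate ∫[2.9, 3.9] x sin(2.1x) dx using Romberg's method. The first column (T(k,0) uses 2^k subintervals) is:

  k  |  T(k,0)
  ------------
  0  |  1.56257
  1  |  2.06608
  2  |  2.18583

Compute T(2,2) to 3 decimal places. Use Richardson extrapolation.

2.225

T(1,1) = (4·2.06608 − 1.56257) / 3 = 2.23392
T(2,1) = (4·2.18583 − 2.06608) / 3 = 2.22575
T(2,2) = (16·2.22575 − 2.23392) / 15 = 2.22521
(Column j=1 coincides with Simpson's rule on the same nodes.)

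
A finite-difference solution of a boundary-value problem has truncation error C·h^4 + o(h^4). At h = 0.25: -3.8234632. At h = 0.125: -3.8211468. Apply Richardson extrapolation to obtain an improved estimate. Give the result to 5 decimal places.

-3.82099

The leading error scales as h^4; refining by a factor of 2 reduces it by 2^4 = 16.
Extrapolated value = (16·A(h/2) − A(h)) / (16 − 1)
= (16·(-3.8211468) − (-3.8234632)) / 15
= -57.3148856 / 15 = -3.8209924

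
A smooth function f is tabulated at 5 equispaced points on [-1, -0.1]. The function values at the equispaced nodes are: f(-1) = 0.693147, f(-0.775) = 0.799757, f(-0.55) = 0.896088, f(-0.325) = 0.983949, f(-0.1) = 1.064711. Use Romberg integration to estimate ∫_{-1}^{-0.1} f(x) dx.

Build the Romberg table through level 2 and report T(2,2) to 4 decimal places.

T(0,0) (trapezoid, 1 panel, h=0.9000): 0.791036
T(1,0) (trapezoid, 2 panels, h=0.4500): 0.798758
T(2,0) (trapezoid, 4 panels, h=0.2250): 0.800713
T(1,1) = 0.798758 + (0.798758 − 0.791036)/3 = 0.801332
T(2,1) = 0.800713 + (0.800713 − 0.798758)/3 = 0.801365
T(2,2) = 0.801365 + (0.801365 − 0.801332)/15 = 0.801367

0.8014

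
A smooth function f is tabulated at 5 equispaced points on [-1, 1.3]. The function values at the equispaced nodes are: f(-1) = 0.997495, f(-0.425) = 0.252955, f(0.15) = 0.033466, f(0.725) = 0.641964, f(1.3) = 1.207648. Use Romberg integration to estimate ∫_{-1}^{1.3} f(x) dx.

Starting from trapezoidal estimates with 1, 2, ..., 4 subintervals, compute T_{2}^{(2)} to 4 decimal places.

T_{0}^{(0)} (trapezoid, 1 panel, h=2.3000): 2.535914
T_{1}^{(0)} (trapezoid, 2 panels, h=1.1500): 1.306443
T_{2}^{(0)} (trapezoid, 4 panels, h=0.5750): 1.167800
T_{1}^{(1)} = 1.306443 + (1.306443 − 2.535914)/3 = 0.896619
T_{2}^{(1)} = 1.167800 + (1.167800 − 1.306443)/3 = 1.121586
T_{2}^{(2)} = 1.121586 + (1.121586 − 0.896619)/15 = 1.136584

1.1366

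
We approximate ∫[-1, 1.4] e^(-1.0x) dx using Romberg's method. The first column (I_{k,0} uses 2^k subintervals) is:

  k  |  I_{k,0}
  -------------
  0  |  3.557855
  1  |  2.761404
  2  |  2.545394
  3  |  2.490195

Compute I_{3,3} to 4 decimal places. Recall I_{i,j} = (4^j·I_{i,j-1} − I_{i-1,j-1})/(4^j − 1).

Richardson extrapolation on the trapezoidal column (denominator 4−1=3):
I_{1,1} = (4·2.761404 − 3.557855) / 3 = 2.495920
I_{2,1} = (4·2.545394 − 2.761404) / 3 = 2.473391
I_{3,1} = 2.490195 + (2.490195 − 2.545394)/3 = 2.471795
I_{2,2} = 2.473391 + (2.473391 − 2.495920)/15 = 2.471889
I_{3,2} = 2.471795 + (2.471795 − 2.473391)/15 = 2.471689
I_{3,3} = (64·2.471689 − 2.471889) / 63 = 2.471686

2.4717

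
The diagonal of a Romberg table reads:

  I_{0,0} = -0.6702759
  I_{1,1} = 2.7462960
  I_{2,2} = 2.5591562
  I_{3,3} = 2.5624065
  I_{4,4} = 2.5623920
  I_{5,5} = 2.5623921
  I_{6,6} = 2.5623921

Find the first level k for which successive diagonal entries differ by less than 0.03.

k = 3

|I_{1,1} − I_{0,0}| = 3.4165719 ≥ 0.03
|I_{2,2} − I_{1,1}| = 0.1871398 ≥ 0.03
|I_{3,3} − I_{2,2}| = 0.0032503 < 0.03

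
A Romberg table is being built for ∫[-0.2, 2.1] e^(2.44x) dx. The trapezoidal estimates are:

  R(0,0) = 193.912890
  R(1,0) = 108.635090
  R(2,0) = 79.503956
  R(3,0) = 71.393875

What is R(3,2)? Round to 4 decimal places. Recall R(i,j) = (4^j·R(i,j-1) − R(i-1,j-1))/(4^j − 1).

68.6170

Richardson extrapolation on the trapezoidal column (denominator 4−1=3):
R(2,1) = (4·79.503956 − 108.635090) / 3 = 69.793578
R(3,1) = 71.393875 + (71.393875 − 79.503956)/3 = 68.690515
R(3,2) = 68.690515 + (68.690515 − 69.793578)/15 = 68.616977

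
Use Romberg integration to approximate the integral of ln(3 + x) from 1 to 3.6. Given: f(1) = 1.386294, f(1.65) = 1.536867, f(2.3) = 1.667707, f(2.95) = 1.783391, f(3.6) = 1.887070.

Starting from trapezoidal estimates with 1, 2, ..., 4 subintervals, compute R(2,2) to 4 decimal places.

R(0,0) (trapezoid, 1 panel, h=2.6000): 4.255373
R(1,0) (trapezoid, 2 panels, h=1.3000): 4.295706
R(2,0) (trapezoid, 4 panels, h=0.6500): 4.306021
R(1,1) = 4.295706 + (4.295706 − 4.255373)/3 = 4.309150
R(2,1) = 4.306021 + (4.306021 − 4.295706)/3 = 4.309459
R(2,2) = 4.309459 + (4.309459 − 4.309150)/15 = 4.309480

4.3095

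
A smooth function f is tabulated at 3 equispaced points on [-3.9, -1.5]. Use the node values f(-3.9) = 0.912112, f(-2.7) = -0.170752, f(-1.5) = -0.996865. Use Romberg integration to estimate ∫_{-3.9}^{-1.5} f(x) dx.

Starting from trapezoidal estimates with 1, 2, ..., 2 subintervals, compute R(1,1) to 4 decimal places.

R(0,0) (trapezoid, 1 panel, h=2.4000): -0.101704
R(1,0) (trapezoid, 2 panels, h=1.2000): -0.255754
R(1,1) = -0.255754 + (-0.255754 − (-0.101704))/3 = -0.307104

-0.3071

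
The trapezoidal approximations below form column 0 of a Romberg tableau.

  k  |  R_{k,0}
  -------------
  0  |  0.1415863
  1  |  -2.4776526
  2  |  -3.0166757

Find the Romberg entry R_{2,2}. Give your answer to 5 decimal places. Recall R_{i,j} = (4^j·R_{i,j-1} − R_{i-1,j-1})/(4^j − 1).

-3.18606

Richardson extrapolation on the trapezoidal column (denominator 4−1=3):
R_{1,1} = -2.4776526 + (-2.4776526 − 0.1415863)/3 = -3.3507322
R_{2,1} = (4·(-3.0166757) − (-2.4776526)) / 3 = -3.1963501
R_{2,2} = -3.1963501 + (-3.1963501 − (-3.3507322))/15 = -3.1860580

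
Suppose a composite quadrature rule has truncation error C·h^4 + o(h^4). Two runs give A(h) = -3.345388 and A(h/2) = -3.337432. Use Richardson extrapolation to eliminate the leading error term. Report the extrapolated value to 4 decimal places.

Extrapolated value = (16·A(h/2) − A(h)) / (16 − 1)
= (16·(-3.337432) − (-3.345388)) / 15
= -50.053524 / 15 = -3.336902

-3.3369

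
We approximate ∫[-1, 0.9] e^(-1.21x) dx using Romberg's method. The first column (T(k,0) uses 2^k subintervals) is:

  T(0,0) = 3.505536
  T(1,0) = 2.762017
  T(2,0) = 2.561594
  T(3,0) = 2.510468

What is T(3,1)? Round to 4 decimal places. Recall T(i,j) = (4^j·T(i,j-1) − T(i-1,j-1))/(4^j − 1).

2.4934

Richardson extrapolation on the trapezoidal column (denominator 4−1=3):
T(3,1) = 2.510468 + (2.510468 − 2.561594)/3 = 2.493426
(Column j=1 coincides with Simpson's rule on the same nodes.)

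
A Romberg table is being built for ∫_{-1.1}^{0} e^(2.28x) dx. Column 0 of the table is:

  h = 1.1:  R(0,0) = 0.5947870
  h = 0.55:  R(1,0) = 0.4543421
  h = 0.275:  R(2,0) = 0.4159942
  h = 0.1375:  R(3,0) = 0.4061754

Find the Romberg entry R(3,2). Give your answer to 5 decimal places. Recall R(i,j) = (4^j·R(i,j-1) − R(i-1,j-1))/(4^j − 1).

Richardson extrapolation on the trapezoidal column (denominator 4−1=3):
R(2,1) = (4·0.4159942 − 0.4543421) / 3 = 0.4032116
R(3,1) = 0.4061754 + (0.4061754 − 0.4159942)/3 = 0.4029025
R(3,2) = (16·0.4029025 − 0.4032116) / 15 = 0.4028819
(Column j=1 coincides with Simpson's rule on the same nodes.)

0.40288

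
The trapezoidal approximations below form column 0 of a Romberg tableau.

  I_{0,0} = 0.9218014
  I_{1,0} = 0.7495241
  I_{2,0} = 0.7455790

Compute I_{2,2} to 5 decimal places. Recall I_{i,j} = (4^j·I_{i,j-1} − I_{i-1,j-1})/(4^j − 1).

I_{1,1} = (4·0.7495241 − 0.9218014) / 3 = 0.6920983
I_{2,1} = 0.7455790 + (0.7455790 − 0.7495241)/3 = 0.7442640
I_{2,2} = 0.7442640 + (0.7442640 − 0.6920983)/15 = 0.7477417

0.74774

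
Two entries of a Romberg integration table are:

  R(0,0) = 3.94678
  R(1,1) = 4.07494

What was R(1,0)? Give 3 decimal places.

From R(1,1) = (4·R(1,0) − R(0,0))/3, solve for R(1,0):
4·R(1,0) = 3·4.07494 + 3.94678 = 16.17160
R(1,0) = 4.04290

4.043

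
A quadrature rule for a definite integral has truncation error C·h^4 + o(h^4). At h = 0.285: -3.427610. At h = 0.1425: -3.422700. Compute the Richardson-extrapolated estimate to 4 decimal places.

-3.4224

Extrapolated value = (16·A(h/2) − A(h)) / (16 − 1)
= (16·(-3.422700) − (-3.427610)) / 15
= -51.335590 / 15 = -3.422373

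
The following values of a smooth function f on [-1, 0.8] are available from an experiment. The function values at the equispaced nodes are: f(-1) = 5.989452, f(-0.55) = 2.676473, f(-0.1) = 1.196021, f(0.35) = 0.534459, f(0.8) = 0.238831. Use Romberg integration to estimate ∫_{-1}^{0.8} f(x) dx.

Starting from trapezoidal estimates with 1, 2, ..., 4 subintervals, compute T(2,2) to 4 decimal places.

3.2140

T(0,0) (trapezoid, 1 panel, h=1.8000): 5.605455
T(1,0) (trapezoid, 2 panels, h=0.9000): 3.879146
T(2,0) (trapezoid, 4 panels, h=0.4500): 3.384493
T(1,1) = 3.879146 + (3.879146 − 5.605455)/3 = 3.303710
T(2,1) = 3.384493 + (3.384493 − 3.879146)/3 = 3.219609
T(2,2) = 3.219609 + (3.219609 − 3.303710)/15 = 3.214002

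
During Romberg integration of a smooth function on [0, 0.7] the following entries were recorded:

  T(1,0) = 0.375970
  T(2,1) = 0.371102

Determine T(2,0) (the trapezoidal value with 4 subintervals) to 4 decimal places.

0.3723

From T(2,1) = (4·T(2,0) − T(1,0))/3, solve for T(2,0):
4·T(2,0) = 3·0.371102 + 0.375970 = 1.489276
T(2,0) = 0.372319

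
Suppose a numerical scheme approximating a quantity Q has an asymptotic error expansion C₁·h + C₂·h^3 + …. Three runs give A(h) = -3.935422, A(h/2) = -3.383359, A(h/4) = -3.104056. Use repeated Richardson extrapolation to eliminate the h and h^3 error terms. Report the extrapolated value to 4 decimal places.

-2.8238

First eliminate the h term (factor 2^1 = 2):
  B₁ = (2·(-3.383359) − (-3.935422))/1 = -2.831296
  B₂ = (2·(-3.104056) − (-3.383359))/1 = -2.824753
Then eliminate the h^3 term (factor 2^3 = 8):
  (8·(-2.824753) − (-2.831296))/7 = -2.823818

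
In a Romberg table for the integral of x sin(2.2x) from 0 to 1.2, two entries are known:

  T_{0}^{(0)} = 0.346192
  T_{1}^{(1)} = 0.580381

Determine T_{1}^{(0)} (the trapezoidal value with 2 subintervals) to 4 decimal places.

From T_{1}^{(1)} = (4·T_{1}^{(0)} − T_{0}^{(0)})/3, solve for T_{1}^{(0)}:
4·T_{1}^{(0)} = 3·0.580381 + 0.346192 = 2.087335
T_{1}^{(0)} = 0.521834

0.5218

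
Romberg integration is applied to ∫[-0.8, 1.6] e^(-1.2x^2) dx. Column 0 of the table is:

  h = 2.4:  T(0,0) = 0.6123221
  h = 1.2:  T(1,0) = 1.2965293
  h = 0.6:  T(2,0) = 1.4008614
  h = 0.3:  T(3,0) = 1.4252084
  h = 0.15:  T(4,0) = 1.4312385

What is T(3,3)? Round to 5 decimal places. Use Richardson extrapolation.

1.43322

Richardson extrapolation on the trapezoidal column (denominator 4−1=3):
T(1,1) = (4·1.2965293 − 0.6123221) / 3 = 1.5245984
T(2,1) = (4·1.4008614 − 1.2965293) / 3 = 1.4356388
T(3,1) = 1.4252084 + (1.4252084 − 1.4008614)/3 = 1.4333241
T(2,2) = (16·1.4356388 − 1.5245984) / 15 = 1.4297082
T(3,2) = 1.4333241 + (1.4333241 − 1.4356388)/15 = 1.4331698
T(3,3) = 1.4331698 + (1.4331698 − 1.4297082)/63 = 1.4332247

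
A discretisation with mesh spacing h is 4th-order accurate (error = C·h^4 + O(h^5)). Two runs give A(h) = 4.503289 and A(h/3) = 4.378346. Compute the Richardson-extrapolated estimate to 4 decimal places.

4.3768

Extrapolated value = (81·A(h/3) − A(h)) / (81 − 1)
= (81·4.378346 − 4.503289) / 80
= 350.142737 / 80 = 4.376784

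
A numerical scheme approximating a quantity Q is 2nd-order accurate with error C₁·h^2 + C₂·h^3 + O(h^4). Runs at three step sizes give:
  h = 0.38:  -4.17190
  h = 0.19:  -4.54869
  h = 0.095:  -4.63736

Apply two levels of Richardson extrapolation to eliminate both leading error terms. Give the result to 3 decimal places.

First eliminate the h^2 term (factor 2^2 = 4):
  B₁ = (4·(-4.54869) − (-4.17190))/3 = -4.67429
  B₂ = (4·(-4.63736) − (-4.54869))/3 = -4.66692
Then eliminate the h^3 term (factor 2^3 = 8):
  (8·(-4.66692) − (-4.67429))/7 = -4.66587

-4.666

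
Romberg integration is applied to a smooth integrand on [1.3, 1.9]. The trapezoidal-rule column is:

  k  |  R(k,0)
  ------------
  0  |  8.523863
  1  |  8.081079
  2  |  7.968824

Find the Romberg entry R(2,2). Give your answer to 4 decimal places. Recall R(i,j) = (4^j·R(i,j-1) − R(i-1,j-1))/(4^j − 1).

7.9313

Richardson extrapolation on the trapezoidal column (denominator 4−1=3):
R(1,1) = 8.081079 + (8.081079 − 8.523863)/3 = 7.933484
R(2,1) = (4·7.968824 − 8.081079) / 3 = 7.931406
R(2,2) = 7.931406 + (7.931406 − 7.933484)/15 = 7.931267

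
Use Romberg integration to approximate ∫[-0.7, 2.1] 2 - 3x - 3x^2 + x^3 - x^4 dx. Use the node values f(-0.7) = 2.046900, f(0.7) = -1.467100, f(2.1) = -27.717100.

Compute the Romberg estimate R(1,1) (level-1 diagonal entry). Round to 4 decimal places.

R(0,0) (trapezoid, 1 panel, h=2.8000): -35.938280
R(1,0) (trapezoid, 2 panels, h=1.4000): -20.023080
R(1,1) = -20.023080 + (-20.023080 − (-35.938280))/3 = -14.718013

-14.7180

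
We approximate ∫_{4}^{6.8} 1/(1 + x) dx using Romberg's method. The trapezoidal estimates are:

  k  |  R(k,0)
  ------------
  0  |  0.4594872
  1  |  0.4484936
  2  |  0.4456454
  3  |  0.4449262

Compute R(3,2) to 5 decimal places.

0.44469

Richardson extrapolation on the trapezoidal column (denominator 4−1=3):
R(2,1) = (4·0.4456454 − 0.4484936) / 3 = 0.4446960
R(3,1) = 0.4449262 + (0.4449262 − 0.4456454)/3 = 0.4446865
R(3,2) = 0.4446865 + (0.4446865 − 0.4446960)/15 = 0.4446859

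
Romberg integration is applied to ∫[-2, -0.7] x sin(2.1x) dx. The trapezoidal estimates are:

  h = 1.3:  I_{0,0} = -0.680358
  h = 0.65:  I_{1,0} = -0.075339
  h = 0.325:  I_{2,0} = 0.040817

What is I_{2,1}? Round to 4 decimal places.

0.0795

I_{2,1} = 0.040817 + (0.040817 − (-0.075339))/3 = 0.079536
(Column j=1 coincides with Simpson's rule on the same nodes.)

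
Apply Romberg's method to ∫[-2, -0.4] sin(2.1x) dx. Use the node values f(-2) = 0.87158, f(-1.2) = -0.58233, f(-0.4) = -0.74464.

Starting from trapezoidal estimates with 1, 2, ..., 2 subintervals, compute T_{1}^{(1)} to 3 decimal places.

T_{0}^{(0)} (trapezoid, 1 panel, h=1.6000): 0.10155
T_{1}^{(0)} (trapezoid, 2 panels, h=0.8000): -0.41509
T_{1}^{(1)} = -0.41509 + (-0.41509 − 0.10155)/3 = -0.58730

-0.587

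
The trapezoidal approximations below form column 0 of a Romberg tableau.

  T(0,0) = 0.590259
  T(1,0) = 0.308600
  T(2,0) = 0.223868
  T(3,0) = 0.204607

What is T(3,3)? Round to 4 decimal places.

T(1,1) = 0.308600 + (0.308600 − 0.590259)/3 = 0.214714
T(2,1) = (4·0.223868 − 0.308600) / 3 = 0.195624
T(3,1) = 0.204607 + (0.204607 − 0.223868)/3 = 0.198187
T(2,2) = (16·0.195624 − 0.214714) / 15 = 0.194351
T(3,2) = 0.198187 + (0.198187 − 0.195624)/15 = 0.198358
T(3,3) = (64·0.198358 − 0.194351) / 63 = 0.198422
(Column j=1 coincides with Simpson's rule on the same nodes.)

0.1984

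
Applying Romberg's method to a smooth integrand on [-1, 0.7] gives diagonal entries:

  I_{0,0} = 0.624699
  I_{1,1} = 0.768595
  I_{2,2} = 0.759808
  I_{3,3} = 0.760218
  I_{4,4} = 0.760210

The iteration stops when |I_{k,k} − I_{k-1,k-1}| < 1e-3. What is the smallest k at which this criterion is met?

k = 3

|I_{1,1} − I_{0,0}| = 0.143896 ≥ 1e-3
|I_{2,2} − I_{1,1}| = 0.008787 ≥ 1e-3
|I_{3,3} − I_{2,2}| = 0.000410 < 1e-3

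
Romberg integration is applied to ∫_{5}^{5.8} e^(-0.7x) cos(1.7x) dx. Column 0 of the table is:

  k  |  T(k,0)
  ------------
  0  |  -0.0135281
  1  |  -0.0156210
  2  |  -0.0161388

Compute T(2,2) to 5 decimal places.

-0.01631

T(1,1) = -0.0156210 + (-0.0156210 − (-0.0135281))/3 = -0.0163186
T(2,1) = -0.0161388 + (-0.0161388 − (-0.0156210))/3 = -0.0163114
T(2,2) = -0.0163114 + (-0.0163114 − (-0.0163186))/15 = -0.0163109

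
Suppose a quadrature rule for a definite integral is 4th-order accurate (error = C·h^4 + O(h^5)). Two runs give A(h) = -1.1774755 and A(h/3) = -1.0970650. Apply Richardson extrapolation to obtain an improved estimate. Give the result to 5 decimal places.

The leading error scales as h^4; refining by a factor of 3 reduces it by 3^4 = 81.
Extrapolated value = (81·A(h/3) − A(h)) / (81 − 1)
= (81·(-1.0970650) − (-1.1774755)) / 80
= -87.6847895 / 80 = -1.0960599

-1.09606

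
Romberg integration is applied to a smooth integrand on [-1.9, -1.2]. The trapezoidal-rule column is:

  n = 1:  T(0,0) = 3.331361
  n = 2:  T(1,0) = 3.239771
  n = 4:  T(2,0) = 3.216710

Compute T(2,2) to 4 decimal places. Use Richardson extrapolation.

3.2090

T(1,1) = (4·3.239771 − 3.331361) / 3 = 3.209241
T(2,1) = (4·3.216710 − 3.239771) / 3 = 3.209023
T(2,2) = (16·3.209023 − 3.209241) / 15 = 3.209008
(Column j=1 coincides with Simpson's rule on the same nodes.)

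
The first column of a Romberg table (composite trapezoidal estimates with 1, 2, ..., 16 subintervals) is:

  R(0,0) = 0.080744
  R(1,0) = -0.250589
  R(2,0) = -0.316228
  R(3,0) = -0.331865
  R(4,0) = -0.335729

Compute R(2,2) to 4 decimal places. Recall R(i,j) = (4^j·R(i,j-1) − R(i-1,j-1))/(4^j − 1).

-0.3366

Richardson extrapolation on the trapezoidal column (denominator 4−1=3):
R(1,1) = -0.250589 + (-0.250589 − 0.080744)/3 = -0.361033
R(2,1) = (4·(-0.316228) − (-0.250589)) / 3 = -0.338108
R(2,2) = (16·(-0.338108) − (-0.361033)) / 15 = -0.336580
(Column j=1 coincides with Simpson's rule on the same nodes.)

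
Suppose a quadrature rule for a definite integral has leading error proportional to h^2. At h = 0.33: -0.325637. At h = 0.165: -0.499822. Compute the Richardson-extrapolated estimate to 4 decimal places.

The leading error scales as h^2; refining by a factor of 2 reduces it by 2^2 = 4.
Extrapolated value = (4·A(h/2) − A(h)) / (4 − 1)
= (4·(-0.499822) − (-0.325637)) / 3
= -1.673651 / 3 = -0.557884

-0.5579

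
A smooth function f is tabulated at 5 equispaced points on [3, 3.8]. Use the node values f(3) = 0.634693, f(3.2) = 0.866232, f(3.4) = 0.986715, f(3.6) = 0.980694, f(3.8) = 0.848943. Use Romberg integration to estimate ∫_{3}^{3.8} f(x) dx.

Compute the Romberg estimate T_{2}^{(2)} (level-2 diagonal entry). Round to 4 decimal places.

0.7229

T_{0}^{(0)} (trapezoid, 1 panel, h=0.8000): 0.593454
T_{1}^{(0)} (trapezoid, 2 panels, h=0.4000): 0.691413
T_{2}^{(0)} (trapezoid, 4 panels, h=0.2000): 0.715092
T_{1}^{(1)} = 0.691413 + (0.691413 − 0.593454)/3 = 0.724066
T_{2}^{(1)} = 0.715092 + (0.715092 − 0.691413)/3 = 0.722985
T_{2}^{(2)} = 0.722985 + (0.722985 − 0.724066)/15 = 0.722913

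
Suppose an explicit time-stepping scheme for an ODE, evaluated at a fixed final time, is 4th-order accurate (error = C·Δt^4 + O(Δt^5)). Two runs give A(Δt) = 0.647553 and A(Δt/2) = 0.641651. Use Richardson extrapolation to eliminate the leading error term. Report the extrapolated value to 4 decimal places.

The leading error scales as Δt^4; refining by a factor of 2 reduces it by 2^4 = 16.
Extrapolated value = (16·A(Δt/2) − A(Δt)) / (16 − 1)
= (16·0.641651 − 0.647553) / 15
= 9.618863 / 15 = 0.641258

0.6413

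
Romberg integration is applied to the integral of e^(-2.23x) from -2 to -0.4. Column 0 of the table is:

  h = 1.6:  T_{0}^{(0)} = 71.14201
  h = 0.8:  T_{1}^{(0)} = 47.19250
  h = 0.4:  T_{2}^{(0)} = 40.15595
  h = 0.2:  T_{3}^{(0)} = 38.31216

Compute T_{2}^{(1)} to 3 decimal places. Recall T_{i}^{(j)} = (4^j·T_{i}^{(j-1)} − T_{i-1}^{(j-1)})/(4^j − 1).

Richardson extrapolation on the trapezoidal column (denominator 4−1=3):
T_{2}^{(1)} = 40.15595 + (40.15595 − 47.19250)/3 = 37.81043
(Column j=1 coincides with Simpson's rule on the same nodes.)

37.810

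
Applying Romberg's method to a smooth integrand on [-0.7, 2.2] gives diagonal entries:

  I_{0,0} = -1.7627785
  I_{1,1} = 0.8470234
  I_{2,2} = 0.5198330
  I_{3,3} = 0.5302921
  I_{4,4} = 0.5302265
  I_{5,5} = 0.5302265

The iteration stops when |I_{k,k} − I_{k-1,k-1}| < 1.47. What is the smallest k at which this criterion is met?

|I_{1,1} − I_{0,0}| = 2.6098019 ≥ 1.47
|I_{2,2} − I_{1,1}| = 0.3271904 < 1.47

k = 2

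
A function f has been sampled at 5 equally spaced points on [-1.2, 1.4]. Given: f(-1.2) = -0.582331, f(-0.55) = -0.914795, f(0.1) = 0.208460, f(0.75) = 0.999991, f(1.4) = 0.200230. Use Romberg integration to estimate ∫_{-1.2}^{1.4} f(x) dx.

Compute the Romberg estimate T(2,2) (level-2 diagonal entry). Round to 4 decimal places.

0.0738

T(0,0) (trapezoid, 1 panel, h=2.6000): -0.496731
T(1,0) (trapezoid, 2 panels, h=1.3000): 0.022632
T(2,0) (trapezoid, 4 panels, h=0.6500): 0.066694
T(1,1) = 0.022632 + (0.022632 − (-0.496731))/3 = 0.195753
T(2,1) = 0.066694 + (0.066694 − 0.022632)/3 = 0.081381
T(2,2) = 0.081381 + (0.081381 − 0.195753)/15 = 0.073756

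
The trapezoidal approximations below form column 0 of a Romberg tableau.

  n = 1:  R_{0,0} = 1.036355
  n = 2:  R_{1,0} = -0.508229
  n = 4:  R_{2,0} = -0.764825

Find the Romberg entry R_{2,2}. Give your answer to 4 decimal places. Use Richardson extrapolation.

-0.8388

Richardson extrapolation on the trapezoidal column (denominator 4−1=3):
R_{1,1} = (4·(-0.508229) − 1.036355) / 3 = -1.023090
R_{2,1} = -0.764825 + (-0.764825 − (-0.508229))/3 = -0.850357
R_{2,2} = (16·(-0.850357) − (-1.023090)) / 15 = -0.838841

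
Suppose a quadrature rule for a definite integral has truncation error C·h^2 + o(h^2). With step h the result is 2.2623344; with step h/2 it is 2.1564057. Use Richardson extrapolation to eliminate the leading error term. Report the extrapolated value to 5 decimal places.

Extrapolated value = (4·A(h/2) − A(h)) / (4 − 1)
= (4·2.1564057 − 2.2623344) / 3
= 6.3632884 / 3 = 2.1210961

2.12110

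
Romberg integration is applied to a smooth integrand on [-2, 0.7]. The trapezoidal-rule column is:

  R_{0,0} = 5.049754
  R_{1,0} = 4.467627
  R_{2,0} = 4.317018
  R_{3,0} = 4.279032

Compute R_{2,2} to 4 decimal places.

Richardson extrapolation on the trapezoidal column (denominator 4−1=3):
R_{1,1} = 4.467627 + (4.467627 − 5.049754)/3 = 4.273585
R_{2,1} = 4.317018 + (4.317018 − 4.467627)/3 = 4.266815
R_{2,2} = (16·4.266815 − 4.273585) / 15 = 4.266364

4.2664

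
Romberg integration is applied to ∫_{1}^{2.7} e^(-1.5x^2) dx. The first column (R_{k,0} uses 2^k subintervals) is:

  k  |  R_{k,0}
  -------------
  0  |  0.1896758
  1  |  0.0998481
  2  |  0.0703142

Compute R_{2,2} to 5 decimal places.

0.05984

R_{1,1} = (4·0.0998481 − 0.1896758) / 3 = 0.0699055
R_{2,1} = (4·0.0703142 − 0.0998481) / 3 = 0.0604696
R_{2,2} = (16·0.0604696 − 0.0699055) / 15 = 0.0598405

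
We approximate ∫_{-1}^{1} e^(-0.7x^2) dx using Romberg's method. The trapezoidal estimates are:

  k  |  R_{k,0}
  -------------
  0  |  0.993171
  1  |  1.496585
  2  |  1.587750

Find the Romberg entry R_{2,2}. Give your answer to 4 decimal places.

1.6151

Richardson extrapolation on the trapezoidal column (denominator 4−1=3):
R_{1,1} = (4·1.496585 − 0.993171) / 3 = 1.664390
R_{2,1} = (4·1.587750 − 1.496585) / 3 = 1.618138
R_{2,2} = (16·1.618138 − 1.664390) / 15 = 1.615055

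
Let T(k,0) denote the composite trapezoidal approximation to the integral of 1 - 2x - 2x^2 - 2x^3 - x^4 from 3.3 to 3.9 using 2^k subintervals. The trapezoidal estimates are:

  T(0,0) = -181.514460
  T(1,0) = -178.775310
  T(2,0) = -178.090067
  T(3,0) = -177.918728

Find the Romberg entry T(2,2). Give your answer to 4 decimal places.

-177.8616

Richardson extrapolation on the trapezoidal column (denominator 4−1=3):
T(1,1) = (4·(-178.775310) − (-181.514460)) / 3 = -177.862260
T(2,1) = -178.090067 + (-178.090067 − (-178.775310))/3 = -177.861653
T(2,2) = -177.861653 + (-177.861653 − (-177.862260))/15 = -177.861613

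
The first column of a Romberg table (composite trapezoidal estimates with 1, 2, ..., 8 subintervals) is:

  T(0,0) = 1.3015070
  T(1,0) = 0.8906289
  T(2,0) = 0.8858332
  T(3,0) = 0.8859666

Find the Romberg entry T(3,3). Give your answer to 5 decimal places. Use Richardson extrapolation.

Richardson extrapolation on the trapezoidal column (denominator 4−1=3):
T(1,1) = (4·0.8906289 − 1.3015070) / 3 = 0.7536695
T(2,1) = 0.8858332 + (0.8858332 − 0.8906289)/3 = 0.8842346
T(3,1) = (4·0.8859666 − 0.8858332) / 3 = 0.8860111
T(2,2) = 0.8842346 + (0.8842346 − 0.7536695)/15 = 0.8929389
T(3,2) = (16·0.8860111 − 0.8842346) / 15 = 0.8861295
T(3,3) = 0.8861295 + (0.8861295 − 0.8929389)/63 = 0.8860214
(Column j=1 coincides with Simpson's rule on the same nodes.)

0.88602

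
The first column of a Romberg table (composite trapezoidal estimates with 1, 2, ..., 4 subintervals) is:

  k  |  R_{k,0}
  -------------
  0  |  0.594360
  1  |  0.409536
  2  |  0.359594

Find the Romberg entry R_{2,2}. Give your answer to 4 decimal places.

Richardson extrapolation on the trapezoidal column (denominator 4−1=3):
R_{1,1} = (4·0.409536 − 0.594360) / 3 = 0.347928
R_{2,1} = (4·0.359594 − 0.409536) / 3 = 0.342947
R_{2,2} = (16·0.342947 − 0.347928) / 15 = 0.342615

0.3426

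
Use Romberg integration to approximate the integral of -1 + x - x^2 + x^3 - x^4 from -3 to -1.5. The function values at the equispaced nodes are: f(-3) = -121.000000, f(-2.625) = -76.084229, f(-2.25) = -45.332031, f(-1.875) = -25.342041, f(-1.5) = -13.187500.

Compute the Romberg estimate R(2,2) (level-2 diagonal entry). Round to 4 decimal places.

-78.8156

R(0,0) (trapezoid, 1 panel, h=1.5000): -100.640625
R(1,0) (trapezoid, 2 panels, h=0.7500): -84.319336
R(2,0) (trapezoid, 4 panels, h=0.3750): -80.194519
R(1,1) = -84.319336 + (-84.319336 − (-100.640625))/3 = -78.878906
R(2,1) = -80.194519 + (-80.194519 − (-84.319336))/3 = -78.819580
R(2,2) = -78.819580 + (-78.819580 − (-78.878906))/15 = -78.815625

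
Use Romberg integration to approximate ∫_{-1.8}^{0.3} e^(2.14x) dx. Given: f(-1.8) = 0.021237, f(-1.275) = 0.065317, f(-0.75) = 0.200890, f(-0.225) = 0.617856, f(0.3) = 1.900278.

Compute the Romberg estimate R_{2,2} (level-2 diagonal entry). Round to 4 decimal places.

0.8802

R_{0,0} (trapezoid, 1 panel, h=2.1000): 2.017591
R_{1,0} (trapezoid, 2 panels, h=1.0500): 1.219730
R_{2,0} (trapezoid, 4 panels, h=0.5250): 0.968531
R_{1,1} = 1.219730 + (1.219730 − 2.017591)/3 = 0.953776
R_{2,1} = 0.968531 + (0.968531 − 1.219730)/3 = 0.884798
R_{2,2} = 0.884798 + (0.884798 − 0.953776)/15 = 0.880199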